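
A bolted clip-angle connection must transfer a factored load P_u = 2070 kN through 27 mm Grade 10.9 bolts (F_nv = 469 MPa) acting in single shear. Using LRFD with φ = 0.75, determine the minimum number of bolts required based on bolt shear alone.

11 bolts

A_b = π·27²/4 = 572.6 mm².
Per-bolt design strength φR_n = 0.75 × 469 × 572.6 × 1 / 1000 = 201.4 kN.
n ≥ 2070 / 201.4 = 10.28 → use 11 bolts.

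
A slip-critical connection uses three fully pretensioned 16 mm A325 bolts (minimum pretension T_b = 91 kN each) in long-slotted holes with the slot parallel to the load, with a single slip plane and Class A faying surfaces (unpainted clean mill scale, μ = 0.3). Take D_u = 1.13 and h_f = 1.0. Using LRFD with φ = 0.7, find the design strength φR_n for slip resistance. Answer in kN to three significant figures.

64.8 kN

R_n = μ · D_u · h_f · T_b · n_s · n_b = 0.3 × 1.13 × 1.0 × 91 × 1 × 3 = 92.55 kN.
Design strength φR_n = 0.7 × 92.55 = 64.8 kN.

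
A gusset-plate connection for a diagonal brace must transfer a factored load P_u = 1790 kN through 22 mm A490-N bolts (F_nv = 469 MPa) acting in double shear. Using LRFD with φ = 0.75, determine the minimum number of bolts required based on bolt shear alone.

7 bolts

A_b = π·22²/4 = 380.1 mm².
Per-bolt design strength φR_n = 0.75 × 469 × 380.1 × 2 / 1000 = 267.4 kN.
n ≥ 1790 / 267.4 = 6.694 → use 7 bolts.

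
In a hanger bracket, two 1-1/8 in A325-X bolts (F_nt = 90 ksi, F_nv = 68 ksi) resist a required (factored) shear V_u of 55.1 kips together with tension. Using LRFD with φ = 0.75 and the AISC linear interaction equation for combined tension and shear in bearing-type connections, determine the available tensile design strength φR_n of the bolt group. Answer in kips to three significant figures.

A_b = π·1.125²/4 = 0.994 in²; f_rv = 55.1 / (2 × 0.994) = 27.72 ksi.
F'_nt = 1.3 F_nt − (F_nt / φF_nv) f_rv = 1.3·90 − (90/(0.75·68))·27.72 = 68.09 ksi, capped at F_nt → F'_nt = 68.09 ksi.
R_n = F'_nt · A_b · n = 68.09 × 0.994 × 2 = 135.4 kips.
Design strength φR_n = 0.75 × 135.4 = 102 kips.

102 kips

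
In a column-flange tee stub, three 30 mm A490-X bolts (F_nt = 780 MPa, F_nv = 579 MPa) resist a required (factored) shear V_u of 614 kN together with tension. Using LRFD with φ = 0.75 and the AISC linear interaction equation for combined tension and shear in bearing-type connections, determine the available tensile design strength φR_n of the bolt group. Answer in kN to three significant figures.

786 kN

A_b = π·30²/4 = 706.9 mm²; f_rv = 614 × 1000 / (3 × 706.9) = 289.5 MPa.
F'_nt = 1.3 F_nt − (F_nt / φF_nv) f_rv = 1.3·780 − (780/(0.75·579))·289.5 = 493.9 MPa, capped at F_nt → F'_nt = 493.9 MPa.
R_n = F'_nt · A_b · n = 493.9 × 706.9 × 3 / 1000 = 1047 kN.
Design strength φR_n = 0.75 × 1047 = 786 kN.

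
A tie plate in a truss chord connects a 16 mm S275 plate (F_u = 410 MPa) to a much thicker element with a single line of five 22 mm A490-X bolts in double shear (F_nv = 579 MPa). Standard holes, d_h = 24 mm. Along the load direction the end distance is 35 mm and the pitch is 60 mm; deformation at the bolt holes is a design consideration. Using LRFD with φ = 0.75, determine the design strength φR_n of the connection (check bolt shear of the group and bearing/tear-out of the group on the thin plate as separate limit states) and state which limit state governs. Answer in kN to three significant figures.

986 kN (bearing governs)

Bolt shear: A_b = π·22²/4 = 380.1 mm²; R_n = 579 × 380.1 × 5 × 2 / 1000 = 2201 kN → 0.75 × 2201 = 1650 kN.
Bearing (1.2 l_c t F_u ≤ 2.4 d t F_u): upper limit = 2.4·22·16·410 / 1000 = 346.4 kN.
  Edge l_c = 35 − 24/2 = 23 → r_n = 181.1 kN; interior l_c = 60 − 24 = 36 → r_n = 283.4 kN.
  R_n,bearing = 1·181.1 + 4·283.4 = 1315 kN → 0.75 × 1315 = 986 kN.
Bearing governs: 986 kN.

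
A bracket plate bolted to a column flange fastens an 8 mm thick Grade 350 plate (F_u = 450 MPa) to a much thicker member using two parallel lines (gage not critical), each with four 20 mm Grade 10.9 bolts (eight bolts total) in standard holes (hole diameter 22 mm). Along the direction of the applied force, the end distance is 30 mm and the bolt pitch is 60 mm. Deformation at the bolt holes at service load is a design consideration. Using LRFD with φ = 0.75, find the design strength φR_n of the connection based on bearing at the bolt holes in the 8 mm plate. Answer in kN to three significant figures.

Per bolt r_n = 1.2 l_c t F_u ≤ 2.4 d t F_u; upper limit = 2.4 × 20 × 8 × 450 / 1000 = 172.8 kN.
Edge bolt: l_c = 30 − 22/2 = 19 mm → 1.2 × 19 × 8 × 450 / 1000 = 82.08 → r_n = 82.08 kN.
Interior bolts: l_c = 60 − 22 = 38 mm → 1.2 × 38 × 8 × 450 / 1000 = 164.2 → r_n = 164.2 kN.
R_n = 2 × 82.08 + 6 × 164.2 = 1149 kN.
Design strength φR_n = 0.75 × 1149 = 862 kN.

862 kN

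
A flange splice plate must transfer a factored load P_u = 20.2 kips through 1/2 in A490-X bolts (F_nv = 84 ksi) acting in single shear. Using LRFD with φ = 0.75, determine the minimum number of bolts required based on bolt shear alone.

A_b = π·0.5²/4 = 0.1963 in².
Per-bolt design strength φR_n = 0.75 × 84 × 0.1963 × 1 = 12.37 kips.
n ≥ 20.2 / 12.37 = 1.633 → use 2 bolts.

2 bolts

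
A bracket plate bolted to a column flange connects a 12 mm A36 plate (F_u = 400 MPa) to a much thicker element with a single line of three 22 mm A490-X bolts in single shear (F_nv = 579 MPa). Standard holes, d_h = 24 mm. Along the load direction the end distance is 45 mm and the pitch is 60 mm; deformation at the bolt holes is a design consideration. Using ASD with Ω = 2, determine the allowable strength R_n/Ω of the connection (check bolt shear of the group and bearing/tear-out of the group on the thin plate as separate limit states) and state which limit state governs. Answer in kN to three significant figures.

Bolt shear: A_b = π·22²/4 = 380.1 mm²; R_n = 579 × 380.1 × 3 × 1 / 1000 = 660.3 kN → 660.3 / 2 = 330 kN.
Bearing (1.2 l_c t F_u ≤ 2.4 d t F_u): upper limit = 2.4·22·12·400 / 1000 = 253.4 kN.
  Edge l_c = 45 − 24/2 = 33 → r_n = 190.1 kN; interior l_c = 60 − 24 = 36 → r_n = 207.4 kN.
  R_n,bearing = 1·190.1 + 2·207.4 = 604.8 kN → 604.8 / 2 = 302 kN.
Bearing governs: 302 kN.

302 kN (bearing governs)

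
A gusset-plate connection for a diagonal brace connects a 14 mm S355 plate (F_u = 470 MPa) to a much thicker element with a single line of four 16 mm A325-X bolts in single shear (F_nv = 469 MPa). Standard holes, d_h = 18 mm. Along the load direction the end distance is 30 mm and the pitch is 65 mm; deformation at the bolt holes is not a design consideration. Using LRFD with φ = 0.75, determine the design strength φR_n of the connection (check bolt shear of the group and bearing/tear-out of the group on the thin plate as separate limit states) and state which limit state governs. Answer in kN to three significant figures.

Bolt shear: A_b = π·16²/4 = 201.1 mm²; R_n = 469 × 201.1 × 4 × 1 / 1000 = 377.2 kN → 0.75 × 377.2 = 283 kN.
Bearing (1.5 l_c t F_u ≤ 3.0 d t F_u): upper limit = 3.0·16·14·470 / 1000 = 315.8 kN.
  Edge l_c = 30 − 18/2 = 21 → r_n = 207.3 kN; interior l_c = 65 − 18 = 47 → r_n = 315.8 kN.
  R_n,bearing = 1·207.3 + 3·315.8 = 1155 kN → 0.75 × 1155 = 866 kN.
Bolt shear governs: 283 kN.

283 kN (bolt shear governs)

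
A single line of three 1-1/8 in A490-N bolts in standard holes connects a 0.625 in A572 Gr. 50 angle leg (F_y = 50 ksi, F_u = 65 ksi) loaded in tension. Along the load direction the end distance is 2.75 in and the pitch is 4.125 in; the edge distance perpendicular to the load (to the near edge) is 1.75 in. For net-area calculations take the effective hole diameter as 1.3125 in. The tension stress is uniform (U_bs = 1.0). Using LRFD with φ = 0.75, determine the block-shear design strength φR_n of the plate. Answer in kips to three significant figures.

174 kips

Shear plane L_v = 2.75 + 2·4.125 = 11 in; A_gv = 11 × 0.625 = 6.875 in².
A_nv = (11 − 2.5·1.3125) × 0.625 = 4.824 in².
A_nt = (1.75 − 0.5·1.3125) × 0.625 = 0.6836 in².
0.6 F_u A_nv = 188.1 kips; 0.6 F_y A_gv = 206.2 kips → shear rupture governs the shear term.
R_n = 188.1 + 1.0 × 65 × 0.6836 = 232.6 kips.
Design strength φR_n = 0.75 × 232.6 = 174 kips.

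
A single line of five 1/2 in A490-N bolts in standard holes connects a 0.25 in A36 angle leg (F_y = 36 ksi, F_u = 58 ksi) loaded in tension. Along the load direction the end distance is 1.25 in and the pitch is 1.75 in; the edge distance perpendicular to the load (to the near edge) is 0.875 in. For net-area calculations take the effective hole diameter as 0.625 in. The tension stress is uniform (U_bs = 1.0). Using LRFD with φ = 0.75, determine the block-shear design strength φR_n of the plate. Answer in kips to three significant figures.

39.5 kips

Shear plane L_v = 1.25 + 4·1.75 = 8.25 in; A_gv = 8.25 × 0.25 = 2.062 in².
A_nv = (8.25 − 4.5·0.625) × 0.25 = 1.359 in².
A_nt = (0.875 − 0.5·0.625) × 0.25 = 0.1406 in².
0.6 F_u A_nv = 47.31 kips; 0.6 F_y A_gv = 44.55 kips → shear yielding governs the shear term.
R_n = 44.55 + 1.0 × 58 × 0.1406 = 52.71 kips.
Design strength φR_n = 0.75 × 52.71 = 39.5 kips.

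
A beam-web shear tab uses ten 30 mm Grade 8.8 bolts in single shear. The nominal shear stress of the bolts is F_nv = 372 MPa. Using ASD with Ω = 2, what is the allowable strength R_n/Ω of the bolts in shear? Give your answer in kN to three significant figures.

1310 kN

A_b = π × 30² / 4 = 706.9 mm².
R_n = F_nv · A_b · n · n_s = 372 × 706.9 × 10 × 1 / 1000 = 2630 kN.
Allowable strength R_n/Ω = 2630 / 2 = 1310 kN.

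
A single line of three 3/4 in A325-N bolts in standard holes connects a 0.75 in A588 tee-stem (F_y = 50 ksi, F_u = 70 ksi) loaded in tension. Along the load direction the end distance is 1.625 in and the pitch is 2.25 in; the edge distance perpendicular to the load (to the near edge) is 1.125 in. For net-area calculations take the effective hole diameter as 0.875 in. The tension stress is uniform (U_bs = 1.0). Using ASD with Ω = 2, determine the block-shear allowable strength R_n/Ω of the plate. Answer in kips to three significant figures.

80.1 kips

Shear plane L_v = 1.625 + 2·2.25 = 6.125 in; A_gv = 6.125 × 0.75 = 4.594 in².
A_nv = (6.125 − 2.5·0.875) × 0.75 = 2.953 in².
A_nt = (1.125 − 0.5·0.875) × 0.75 = 0.5156 in².
0.6 F_u A_nv = 124 kips; 0.6 F_y A_gv = 137.8 kips → shear rupture governs the shear term.
R_n = 124 + 1.0 × 70 × 0.5156 = 160.1 kips.
Allowable strength R_n/Ω = 160.1 / 2 = 80.1 kips.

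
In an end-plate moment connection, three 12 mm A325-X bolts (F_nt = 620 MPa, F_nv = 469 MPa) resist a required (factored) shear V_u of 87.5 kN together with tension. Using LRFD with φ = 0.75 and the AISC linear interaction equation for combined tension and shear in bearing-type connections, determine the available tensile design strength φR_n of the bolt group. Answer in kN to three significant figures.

A_b = π·12²/4 = 113.1 mm²; f_rv = 87.5 × 1000 / (3 × 113.1) = 257.9 MPa.
F'_nt = 1.3 F_nt − (F_nt / φF_nv) f_rv = 1.3·620 − (620/(0.75·469))·257.9 = 351.4 MPa, capped at F_nt → F'_nt = 351.4 MPa.
R_n = F'_nt · A_b · n = 351.4 × 113.1 × 3 / 1000 = 119.2 kN.
Design strength φR_n = 0.75 × 119.2 = 89.4 kN.

89.4 kN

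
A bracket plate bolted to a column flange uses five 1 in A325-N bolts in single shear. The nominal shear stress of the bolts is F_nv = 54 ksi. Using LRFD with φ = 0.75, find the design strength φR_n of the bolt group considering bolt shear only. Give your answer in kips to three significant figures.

A_b = π × 1² / 4 = 0.7854 in².
R_n = F_nv · A_b · n · n_s = 54 × 0.7854 × 5 × 1 = 212.1 kips.
Design strength φR_n = 0.75 × 212.1 = 159 kips.

159 kips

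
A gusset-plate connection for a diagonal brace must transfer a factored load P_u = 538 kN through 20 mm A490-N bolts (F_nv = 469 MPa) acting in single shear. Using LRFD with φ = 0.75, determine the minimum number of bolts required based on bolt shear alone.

A_b = π·20²/4 = 314.2 mm².
Per-bolt design strength φR_n = 0.75 × 469 × 314.2 × 1 / 1000 = 110.5 kN.
n ≥ 538 / 110.5 = 4.869 → use 5 bolts.

5 bolts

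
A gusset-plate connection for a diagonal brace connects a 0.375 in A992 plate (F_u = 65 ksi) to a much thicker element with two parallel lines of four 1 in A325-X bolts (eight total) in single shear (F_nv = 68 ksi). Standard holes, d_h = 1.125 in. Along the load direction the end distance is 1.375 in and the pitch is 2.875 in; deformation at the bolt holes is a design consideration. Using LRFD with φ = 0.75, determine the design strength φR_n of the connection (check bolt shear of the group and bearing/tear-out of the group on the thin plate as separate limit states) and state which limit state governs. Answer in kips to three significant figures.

Bolt shear: A_b = π·1²/4 = 0.7854 in²; R_n = 68 × 0.7854 × 8 × 1 = 427.3 kips → 0.75 × 427.3 = 320 kips.
Bearing (1.2 l_c t F_u ≤ 2.4 d t F_u): upper limit = 2.4·1·0.375·65 = 58.5 kips.
  Edge l_c = 1.375 − 1.125/2 = 0.8125 → r_n = 23.77 kips; interior l_c = 2.875 − 1.125 = 1.75 → r_n = 51.19 kips.
  R_n,bearing = 2·23.77 + 6·51.19 = 354.7 kips → 0.75 × 354.7 = 266 kips.
Bearing governs: 266 kips.

266 kips (bearing governs)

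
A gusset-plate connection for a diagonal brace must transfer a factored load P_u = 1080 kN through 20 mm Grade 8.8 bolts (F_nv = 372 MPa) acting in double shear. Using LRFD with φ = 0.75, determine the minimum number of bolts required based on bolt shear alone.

7 bolts

A_b = π·20²/4 = 314.2 mm².
Per-bolt design strength φR_n = 0.75 × 372 × 314.2 × 2 / 1000 = 175.3 kN.
n ≥ 1080 / 175.3 = 6.161 → use 7 bolts.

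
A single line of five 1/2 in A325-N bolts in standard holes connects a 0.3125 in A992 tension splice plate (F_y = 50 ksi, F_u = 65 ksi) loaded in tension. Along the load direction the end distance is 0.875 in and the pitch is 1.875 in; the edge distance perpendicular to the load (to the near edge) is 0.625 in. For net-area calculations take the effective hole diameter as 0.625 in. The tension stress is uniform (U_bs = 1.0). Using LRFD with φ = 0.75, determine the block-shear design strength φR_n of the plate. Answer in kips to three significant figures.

55.6 kips

Shear plane L_v = 0.875 + 4·1.875 = 8.375 in; A_gv = 8.375 × 0.3125 = 2.617 in².
A_nv = (8.375 − 4.5·0.625) × 0.3125 = 1.738 in².
A_nt = (0.625 − 0.5·0.625) × 0.3125 = 0.09766 in².
0.6 F_u A_nv = 67.79 kips; 0.6 F_y A_gv = 78.52 kips → shear rupture governs the shear term.
R_n = 67.79 + 1.0 × 65 × 0.09766 = 74.14 kips.
Design strength φR_n = 0.75 × 74.14 = 55.6 kips.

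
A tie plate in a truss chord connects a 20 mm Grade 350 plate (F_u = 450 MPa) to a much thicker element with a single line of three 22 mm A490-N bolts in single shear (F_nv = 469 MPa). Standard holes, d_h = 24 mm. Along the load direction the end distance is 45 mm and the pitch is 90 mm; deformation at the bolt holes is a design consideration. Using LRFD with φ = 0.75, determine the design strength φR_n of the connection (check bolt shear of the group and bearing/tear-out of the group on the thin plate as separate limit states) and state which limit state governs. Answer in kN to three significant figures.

401 kN (bolt shear governs)

Bolt shear: A_b = π·22²/4 = 380.1 mm²; R_n = 469 × 380.1 × 3 × 1 / 1000 = 534.8 kN → 0.75 × 534.8 = 401 kN.
Bearing (1.2 l_c t F_u ≤ 2.4 d t F_u): upper limit = 2.4·22·20·450 / 1000 = 475.2 kN.
  Edge l_c = 45 − 24/2 = 33 → r_n = 356.4 kN; interior l_c = 90 − 24 = 66 → r_n = 475.2 kN.
  R_n,bearing = 1·356.4 + 2·475.2 = 1307 kN → 0.75 × 1307 = 980 kN.
Bolt shear governs: 401 kN.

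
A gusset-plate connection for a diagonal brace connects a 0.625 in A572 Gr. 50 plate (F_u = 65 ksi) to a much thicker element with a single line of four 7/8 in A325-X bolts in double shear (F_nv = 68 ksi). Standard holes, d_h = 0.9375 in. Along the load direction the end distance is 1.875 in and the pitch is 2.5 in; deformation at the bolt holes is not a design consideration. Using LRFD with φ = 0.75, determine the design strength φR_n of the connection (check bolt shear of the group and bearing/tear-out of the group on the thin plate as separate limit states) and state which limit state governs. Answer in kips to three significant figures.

Bolt shear: A_b = π·0.875²/4 = 0.6013 in²; R_n = 68 × 0.6013 × 4 × 2 = 327.1 kips → 0.75 × 327.1 = 245 kips.
Bearing (1.5 l_c t F_u ≤ 3.0 d t F_u): upper limit = 3.0·0.875·0.625·65 = 106.6 kips.
  Edge l_c = 1.875 − 0.9375/2 = 1.406 → r_n = 85.69 kips; interior l_c = 2.5 − 0.9375 = 1.562 → r_n = 95.21 kips.
  R_n,bearing = 1·85.69 + 3·95.21 = 371.3 kips → 0.75 × 371.3 = 279 kips.
Bolt shear governs: 245 kips.

245 kips (bolt shear governs)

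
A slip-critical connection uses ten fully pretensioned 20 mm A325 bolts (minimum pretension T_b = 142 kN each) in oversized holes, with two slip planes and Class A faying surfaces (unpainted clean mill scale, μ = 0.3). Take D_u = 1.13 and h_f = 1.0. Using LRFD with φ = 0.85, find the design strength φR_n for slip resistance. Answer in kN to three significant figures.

R_n = μ · D_u · h_f · T_b · n_s · n_b = 0.3 × 1.13 × 1.0 × 142 × 2 × 10 = 962.8 kN.
Design strength φR_n = 0.85 × 962.8 = 818 kN.

818 kN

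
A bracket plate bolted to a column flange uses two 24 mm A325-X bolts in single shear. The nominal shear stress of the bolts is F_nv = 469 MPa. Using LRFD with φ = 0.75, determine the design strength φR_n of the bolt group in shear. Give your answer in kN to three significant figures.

318 kN

A_b = π × 24² / 4 = 452.4 mm².
R_n = F_nv · A_b · n · n_s = 469 × 452.4 × 2 × 1 / 1000 = 424.3 kN.
Design strength φR_n = 0.75 × 424.3 = 318 kN.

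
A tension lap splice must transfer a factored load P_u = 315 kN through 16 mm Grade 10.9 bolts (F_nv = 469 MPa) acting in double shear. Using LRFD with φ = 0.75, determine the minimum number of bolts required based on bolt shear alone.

A_b = π·16²/4 = 201.1 mm².
Per-bolt design strength φR_n = 0.75 × 469 × 201.1 × 2 / 1000 = 141.4 kN.
n ≥ 315 / 141.4 = 2.227 → use 3 bolts.

3 bolts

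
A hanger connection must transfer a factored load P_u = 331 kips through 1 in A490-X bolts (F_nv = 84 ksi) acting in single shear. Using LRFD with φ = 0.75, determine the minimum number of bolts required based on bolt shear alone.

7 bolts

A_b = π·1²/4 = 0.7854 in².
Per-bolt design strength φR_n = 0.75 × 84 × 0.7854 × 1 = 49.48 kips.
n ≥ 331 / 49.48 = 6.69 → use 7 bolts.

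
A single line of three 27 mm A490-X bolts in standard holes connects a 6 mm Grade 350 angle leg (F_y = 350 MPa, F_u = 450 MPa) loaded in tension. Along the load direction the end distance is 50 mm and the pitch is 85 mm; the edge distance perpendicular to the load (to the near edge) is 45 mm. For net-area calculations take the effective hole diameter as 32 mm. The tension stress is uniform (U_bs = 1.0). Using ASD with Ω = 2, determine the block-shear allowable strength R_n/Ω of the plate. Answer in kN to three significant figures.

153 kN

Shear plane L_v = 50 + 2·85 = 220 mm; A_gv = 220 × 6 = 1320 mm².
A_nv = (220 − 2.5·32) × 6 = 840 mm².
A_nt = (45 − 0.5·32) × 6 = 174 mm².
0.6 F_u A_nv = 226.8 kN; 0.6 F_y A_gv = 277.2 kN → shear rupture governs the shear term.
R_n = 226.8 + 1.0 × 450 × 174 / 1000 = 305.1 kN.
Allowable strength R_n/Ω = 305.1 / 2 = 153 kN.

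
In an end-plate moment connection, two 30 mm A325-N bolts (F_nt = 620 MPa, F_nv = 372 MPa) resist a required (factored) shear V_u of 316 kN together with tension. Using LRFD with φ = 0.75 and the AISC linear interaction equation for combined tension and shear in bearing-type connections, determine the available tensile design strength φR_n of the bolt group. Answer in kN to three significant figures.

A_b = π·30²/4 = 706.9 mm²; f_rv = 316 × 1000 / (2 × 706.9) = 223.5 MPa.
F'_nt = 1.3 F_nt − (F_nt / φF_nv) f_rv = 1.3·620 − (620/(0.75·372))·223.5 = 309.3 MPa, capped at F_nt → F'_nt = 309.3 MPa.
R_n = F'_nt · A_b · n = 309.3 × 706.9 × 2 / 1000 = 437.2 kN.
Design strength φR_n = 0.75 × 437.2 = 328 kN.

328 kN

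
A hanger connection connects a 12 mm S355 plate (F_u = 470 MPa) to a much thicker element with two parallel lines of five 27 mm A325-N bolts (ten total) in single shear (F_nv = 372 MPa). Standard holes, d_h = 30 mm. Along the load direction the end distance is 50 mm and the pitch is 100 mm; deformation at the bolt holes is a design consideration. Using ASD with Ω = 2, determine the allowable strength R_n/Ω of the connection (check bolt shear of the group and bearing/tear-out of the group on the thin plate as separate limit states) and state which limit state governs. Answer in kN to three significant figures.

1060 kN (bolt shear governs)

Bolt shear: A_b = π·27²/4 = 572.6 mm²; R_n = 372 × 572.6 × 10 × 1 / 1000 = 2130 kN → 2130 / 2 = 1060 kN.
Bearing (1.2 l_c t F_u ≤ 2.4 d t F_u): upper limit = 2.4·27·12·470 / 1000 = 365.5 kN.
  Edge l_c = 50 − 30/2 = 35 → r_n = 236.9 kN; interior l_c = 100 − 30 = 70 → r_n = 365.5 kN.
  R_n,bearing = 2·236.9 + 8·365.5 = 3398 kN → 3398 / 2 = 1700 kN.
Bolt shear governs: 1060 kN.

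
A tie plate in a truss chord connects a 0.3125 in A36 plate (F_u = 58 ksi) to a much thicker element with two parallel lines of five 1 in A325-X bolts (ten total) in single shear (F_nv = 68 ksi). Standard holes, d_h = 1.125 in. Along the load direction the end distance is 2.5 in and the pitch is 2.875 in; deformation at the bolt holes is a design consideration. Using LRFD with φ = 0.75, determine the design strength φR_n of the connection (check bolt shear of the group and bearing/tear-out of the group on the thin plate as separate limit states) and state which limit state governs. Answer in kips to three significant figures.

Bolt shear: A_b = π·1²/4 = 0.7854 in²; R_n = 68 × 0.7854 × 10 × 1 = 534.1 kips → 0.75 × 534.1 = 401 kips.
Bearing (1.2 l_c t F_u ≤ 2.4 d t F_u): upper limit = 2.4·1·0.3125·58 = 43.5 kips.
  Edge l_c = 2.5 − 1.125/2 = 1.938 → r_n = 42.14 kips; interior l_c = 2.875 − 1.125 = 1.75 → r_n = 38.06 kips.
  R_n,bearing = 2·42.14 + 8·38.06 = 388.8 kips → 0.75 × 388.8 = 292 kips.
Bearing governs: 292 kips.

292 kips (bearing governs)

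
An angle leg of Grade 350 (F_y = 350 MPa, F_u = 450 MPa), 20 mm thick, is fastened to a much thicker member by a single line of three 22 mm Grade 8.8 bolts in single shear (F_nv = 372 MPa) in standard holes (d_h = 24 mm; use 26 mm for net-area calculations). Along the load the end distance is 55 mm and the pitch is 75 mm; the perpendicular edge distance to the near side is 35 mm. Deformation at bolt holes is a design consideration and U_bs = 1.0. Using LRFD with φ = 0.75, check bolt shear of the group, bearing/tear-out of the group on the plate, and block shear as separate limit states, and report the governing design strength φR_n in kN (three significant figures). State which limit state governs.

318 kN (bolt shear governs)

Bolt shear: A_b = π·22²/4 = 380.1 mm²; R_n = 372 × 380.1 × 3 × 1 / 1000 = 424.2 kN → 0.75 × 424.2 = 318 kN.
Bearing: edge l_c = 43, r_n = 464.4 kN; interior l_c = 51, r_n = 475.2 kN; R_n = 464.4 + 2·475.2 = 1415 kN → 1060 kN.
Block shear: A_gv = 4100, A_nv = 2800, A_nt = 440 mm²; R_n = min(0.6F_uA_nv, 0.6F_yA_gv) + U_bs·F_u·A_nt = 954 kN → 716 kN.
Bolt shear governs: 318 kN.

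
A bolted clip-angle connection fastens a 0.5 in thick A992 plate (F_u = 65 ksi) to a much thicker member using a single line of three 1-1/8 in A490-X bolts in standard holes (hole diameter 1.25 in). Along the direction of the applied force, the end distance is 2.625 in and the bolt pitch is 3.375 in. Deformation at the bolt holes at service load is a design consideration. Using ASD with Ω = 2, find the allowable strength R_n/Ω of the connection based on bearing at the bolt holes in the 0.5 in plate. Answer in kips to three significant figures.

Per bolt r_n = 1.2 l_c t F_u ≤ 2.4 d t F_u; upper limit = 2.4 × 1.125 × 0.5 × 65 = 87.75 kips.
Edge bolt: l_c = 2.625 − 1.25/2 = 2 in → 1.2 × 2 × 0.5 × 65 = 78 → r_n = 78 kips.
Interior bolts: l_c = 3.375 − 1.25 = 2.125 in → 1.2 × 2.125 × 0.5 × 65 = 82.88 → r_n = 82.88 kips.
R_n = 1 × 78 + 2 × 82.88 = 243.8 kips.
Allowable strength R_n/Ω = 243.8 / 2 = 122 kips.

122 kips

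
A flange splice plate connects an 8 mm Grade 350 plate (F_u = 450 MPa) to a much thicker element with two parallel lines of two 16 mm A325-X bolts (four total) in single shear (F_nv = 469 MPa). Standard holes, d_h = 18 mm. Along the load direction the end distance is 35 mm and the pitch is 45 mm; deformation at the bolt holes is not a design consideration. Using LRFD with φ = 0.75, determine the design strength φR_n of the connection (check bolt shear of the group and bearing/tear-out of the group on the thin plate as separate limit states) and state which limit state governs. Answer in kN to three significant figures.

Bolt shear: A_b = π·16²/4 = 201.1 mm²; R_n = 469 × 201.1 × 4 × 1 / 1000 = 377.2 kN → 0.75 × 377.2 = 283 kN.
Bearing (1.5 l_c t F_u ≤ 3.0 d t F_u): upper limit = 3.0·16·8·450 / 1000 = 172.8 kN.
  Edge l_c = 35 − 18/2 = 26 → r_n = 140.4 kN; interior l_c = 45 − 18 = 27 → r_n = 145.8 kN.
  R_n,bearing = 2·140.4 + 2·145.8 = 572.4 kN → 0.75 × 572.4 = 429 kN.
Bolt shear governs: 283 kN.

283 kN (bolt shear governs)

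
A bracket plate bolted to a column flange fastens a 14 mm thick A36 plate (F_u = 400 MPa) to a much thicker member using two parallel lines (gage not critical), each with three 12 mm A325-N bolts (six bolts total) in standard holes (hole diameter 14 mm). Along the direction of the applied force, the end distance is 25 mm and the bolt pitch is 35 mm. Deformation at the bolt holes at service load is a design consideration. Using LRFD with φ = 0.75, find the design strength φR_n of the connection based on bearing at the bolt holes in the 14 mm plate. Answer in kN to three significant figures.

605 kN

Per bolt r_n = 1.2 l_c t F_u ≤ 2.4 d t F_u; upper limit = 2.4 × 12 × 14 × 400 / 1000 = 161.3 kN.
Edge bolt: l_c = 25 − 14/2 = 18 mm → 1.2 × 18 × 14 × 400 / 1000 = 121 → r_n = 121 kN.
Interior bolts: l_c = 35 − 14 = 21 mm → 1.2 × 21 × 14 × 400 / 1000 = 141.1 → r_n = 141.1 kN.
R_n = 2 × 121 + 4 × 141.1 = 806.4 kN.
Design strength φR_n = 0.75 × 806.4 = 605 kN.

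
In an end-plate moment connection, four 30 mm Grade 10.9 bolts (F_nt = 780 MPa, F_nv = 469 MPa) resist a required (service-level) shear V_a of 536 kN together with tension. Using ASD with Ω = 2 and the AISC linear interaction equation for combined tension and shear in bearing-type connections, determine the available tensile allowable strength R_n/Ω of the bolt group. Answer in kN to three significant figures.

A_b = π·30²/4 = 706.9 mm²; f_rv = 536 × 1000 / (4 × 706.9) = 189.6 MPa.
F'_nt = 1.3 F_nt − (Ω F_nt / F_nv) f_rv = 1.3·780 − (2·780/469)·189.6 = 383.4 MPa, capped at F_nt → F'_nt = 383.4 MPa.
R_n = F'_nt · A_b · n = 383.4 × 706.9 × 4 / 1000 = 1084 kN.
Allowable strength R_n/Ω = 1084 / 2 = 542 kN.

542 kN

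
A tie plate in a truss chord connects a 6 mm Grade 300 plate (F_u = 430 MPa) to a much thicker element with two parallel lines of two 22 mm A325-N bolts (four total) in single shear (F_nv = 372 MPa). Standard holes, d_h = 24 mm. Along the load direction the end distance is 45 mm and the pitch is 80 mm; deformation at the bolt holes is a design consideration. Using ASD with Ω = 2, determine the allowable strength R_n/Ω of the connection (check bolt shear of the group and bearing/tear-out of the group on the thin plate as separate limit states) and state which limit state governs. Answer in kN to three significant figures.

Bolt shear: A_b = π·22²/4 = 380.1 mm²; R_n = 372 × 380.1 × 4 × 1 / 1000 = 565.6 kN → 565.6 / 2 = 283 kN.
Bearing (1.2 l_c t F_u ≤ 2.4 d t F_u): upper limit = 2.4·22·6·430 / 1000 = 136.2 kN.
  Edge l_c = 45 − 24/2 = 33 → r_n = 102.2 kN; interior l_c = 80 − 24 = 56 → r_n = 136.2 kN.
  R_n,bearing = 2·102.2 + 2·136.2 = 476.8 kN → 476.8 / 2 = 238 kN.
Bearing governs: 238 kN.

238 kN (bearing governs)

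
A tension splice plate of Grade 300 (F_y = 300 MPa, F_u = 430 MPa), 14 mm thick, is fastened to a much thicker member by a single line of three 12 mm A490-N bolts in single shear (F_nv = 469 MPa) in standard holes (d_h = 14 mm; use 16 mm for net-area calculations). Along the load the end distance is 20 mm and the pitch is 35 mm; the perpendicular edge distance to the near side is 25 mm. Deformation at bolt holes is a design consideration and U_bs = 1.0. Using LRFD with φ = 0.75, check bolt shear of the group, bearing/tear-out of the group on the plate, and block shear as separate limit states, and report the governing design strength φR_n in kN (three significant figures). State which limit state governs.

Bolt shear: A_b = π·12²/4 = 113.1 mm²; R_n = 469 × 113.1 × 3 × 1 / 1000 = 159.1 kN → 0.75 × 159.1 = 119 kN.
Bearing: edge l_c = 13, r_n = 93.91 kN; interior l_c = 21, r_n = 151.7 kN; R_n = 93.91 + 2·151.7 = 397.3 kN → 298 kN.
Block shear: A_gv = 1260, A_nv = 700, A_nt = 238 mm²; R_n = min(0.6F_uA_nv, 0.6F_yA_gv) + U_bs·F_u·A_nt = 282.9 kN → 212 kN.
Bolt shear governs: 119 kN.

119 kN (bolt shear governs)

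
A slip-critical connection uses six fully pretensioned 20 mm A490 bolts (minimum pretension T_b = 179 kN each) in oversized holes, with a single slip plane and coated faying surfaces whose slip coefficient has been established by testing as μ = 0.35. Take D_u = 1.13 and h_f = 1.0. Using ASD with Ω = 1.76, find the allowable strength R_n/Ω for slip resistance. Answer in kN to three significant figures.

241 kN

R_n = μ · D_u · h_f · T_b · n_s · n_b = 0.35 × 1.13 × 1.0 × 179 × 1 × 6 = 424.8 kN.
Allowable strength R_n/Ω = 424.8 / 1.76 = 241 kN.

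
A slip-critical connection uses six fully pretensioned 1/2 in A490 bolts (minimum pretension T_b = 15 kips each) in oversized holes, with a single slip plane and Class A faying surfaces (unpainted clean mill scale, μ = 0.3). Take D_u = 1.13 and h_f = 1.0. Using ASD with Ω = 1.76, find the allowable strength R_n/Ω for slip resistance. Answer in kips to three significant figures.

17.3 kips

R_n = μ · D_u · h_f · T_b · n_s · n_b = 0.3 × 1.13 × 1.0 × 15 × 1 × 6 = 30.51 kips.
Allowable strength R_n/Ω = 30.51 / 1.76 = 17.3 kips.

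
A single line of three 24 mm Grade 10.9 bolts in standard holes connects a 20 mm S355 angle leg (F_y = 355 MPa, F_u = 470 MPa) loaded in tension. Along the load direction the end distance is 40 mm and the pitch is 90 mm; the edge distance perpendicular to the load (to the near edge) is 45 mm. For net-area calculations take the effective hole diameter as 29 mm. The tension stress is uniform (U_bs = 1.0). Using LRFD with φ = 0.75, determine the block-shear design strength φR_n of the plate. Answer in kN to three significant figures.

839 kN

Shear plane L_v = 40 + 2·90 = 220 mm; A_gv = 220 × 20 = 4400 mm².
A_nv = (220 − 2.5·29) × 20 = 2950 mm².
A_nt = (45 − 0.5·29) × 20 = 610 mm².
0.6 F_u A_nv = 831.9 kN; 0.6 F_y A_gv = 937.2 kN → shear rupture governs the shear term.
R_n = 831.9 + 1.0 × 470 × 610 / 1000 = 1119 kN.
Design strength φR_n = 0.75 × 1119 = 839 kN.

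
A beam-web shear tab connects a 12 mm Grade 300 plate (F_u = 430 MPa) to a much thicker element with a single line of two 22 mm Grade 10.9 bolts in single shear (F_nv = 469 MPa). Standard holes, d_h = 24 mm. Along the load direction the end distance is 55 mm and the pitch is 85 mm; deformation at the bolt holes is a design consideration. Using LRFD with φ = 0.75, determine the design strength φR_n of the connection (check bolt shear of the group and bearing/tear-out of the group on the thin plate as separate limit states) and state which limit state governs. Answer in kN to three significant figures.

267 kN (bolt shear governs)

Bolt shear: A_b = π·22²/4 = 380.1 mm²; R_n = 469 × 380.1 × 2 × 1 / 1000 = 356.6 kN → 0.75 × 356.6 = 267 kN.
Bearing (1.2 l_c t F_u ≤ 2.4 d t F_u): upper limit = 2.4·22·12·430 / 1000 = 272.4 kN.
  Edge l_c = 55 − 24/2 = 43 → r_n = 266.3 kN; interior l_c = 85 − 24 = 61 → r_n = 272.4 kN.
  R_n,bearing = 1·266.3 + 1·272.4 = 538.7 kN → 0.75 × 538.7 = 404 kN.
Bolt shear governs: 267 kN.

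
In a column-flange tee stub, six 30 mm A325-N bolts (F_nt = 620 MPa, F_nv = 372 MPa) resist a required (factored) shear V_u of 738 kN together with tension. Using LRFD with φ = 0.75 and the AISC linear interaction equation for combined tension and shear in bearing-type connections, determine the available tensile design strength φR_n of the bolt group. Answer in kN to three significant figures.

A_b = π·30²/4 = 706.9 mm²; f_rv = 738 × 1000 / (6 × 706.9) = 174 MPa.
F'_nt = 1.3 F_nt − (F_nt / φF_nv) f_rv = 1.3·620 − (620/(0.75·372))·174 = 419.3 MPa, capped at F_nt → F'_nt = 419.3 MPa.
R_n = F'_nt · A_b · n = 419.3 × 706.9 × 6 / 1000 = 1778 kN.
Design strength φR_n = 0.75 × 1778 = 1330 kN.

1330 kN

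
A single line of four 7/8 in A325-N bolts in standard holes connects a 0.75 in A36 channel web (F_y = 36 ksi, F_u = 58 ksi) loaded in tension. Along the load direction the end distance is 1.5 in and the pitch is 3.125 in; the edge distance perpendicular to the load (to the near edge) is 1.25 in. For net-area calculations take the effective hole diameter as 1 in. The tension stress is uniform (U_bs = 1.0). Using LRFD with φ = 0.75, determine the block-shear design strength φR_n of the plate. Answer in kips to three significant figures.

157 kips

Shear plane L_v = 1.5 + 3·3.125 = 10.88 in; A_gv = 10.88 × 0.75 = 8.156 in².
A_nv = (10.88 − 3.5·1) × 0.75 = 5.531 in².
A_nt = (1.25 − 0.5·1) × 0.75 = 0.5625 in².
0.6 F_u A_nv = 192.5 kips; 0.6 F_y A_gv = 176.2 kips → shear yielding governs the shear term.
R_n = 176.2 + 1.0 × 58 × 0.5625 = 208.8 kips.
Design strength φR_n = 0.75 × 208.8 = 157 kips.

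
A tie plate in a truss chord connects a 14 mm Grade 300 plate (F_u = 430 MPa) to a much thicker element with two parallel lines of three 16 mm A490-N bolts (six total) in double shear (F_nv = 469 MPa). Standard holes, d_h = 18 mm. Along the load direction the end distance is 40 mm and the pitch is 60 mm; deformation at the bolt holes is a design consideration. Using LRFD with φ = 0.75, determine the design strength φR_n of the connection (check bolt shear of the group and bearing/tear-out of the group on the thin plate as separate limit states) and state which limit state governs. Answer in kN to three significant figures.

Bolt shear: A_b = π·16²/4 = 201.1 mm²; R_n = 469 × 201.1 × 6 × 2 / 1000 = 1132 kN → 0.75 × 1132 = 849 kN.
Bearing (1.2 l_c t F_u ≤ 2.4 d t F_u): upper limit = 2.4·16·14·430 / 1000 = 231.2 kN.
  Edge l_c = 40 − 18/2 = 31 → r_n = 223.9 kN; interior l_c = 60 − 18 = 42 → r_n = 231.2 kN.
  R_n,bearing = 2·223.9 + 4·231.2 = 1373 kN → 0.75 × 1373 = 1030 kN.
Bolt shear governs: 849 kN.

849 kN (bolt shear governs)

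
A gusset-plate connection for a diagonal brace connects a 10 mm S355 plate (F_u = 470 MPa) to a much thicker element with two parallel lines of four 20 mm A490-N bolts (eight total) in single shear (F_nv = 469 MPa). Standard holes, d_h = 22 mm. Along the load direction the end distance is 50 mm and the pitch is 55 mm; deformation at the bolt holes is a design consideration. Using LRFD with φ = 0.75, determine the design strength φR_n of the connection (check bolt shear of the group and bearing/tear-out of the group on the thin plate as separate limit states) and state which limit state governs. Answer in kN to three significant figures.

884 kN (bolt shear governs)

Bolt shear: A_b = π·20²/4 = 314.2 mm²; R_n = 469 × 314.2 × 8 × 1 / 1000 = 1179 kN → 0.75 × 1179 = 884 kN.
Bearing (1.2 l_c t F_u ≤ 2.4 d t F_u): upper limit = 2.4·20·10·470 / 1000 = 225.6 kN.
  Edge l_c = 50 − 22/2 = 39 → r_n = 220 kN; interior l_c = 55 − 22 = 33 → r_n = 186.1 kN.
  R_n,bearing = 2·220 + 6·186.1 = 1557 kN → 0.75 × 1557 = 1170 kN.
Bolt shear governs: 884 kN.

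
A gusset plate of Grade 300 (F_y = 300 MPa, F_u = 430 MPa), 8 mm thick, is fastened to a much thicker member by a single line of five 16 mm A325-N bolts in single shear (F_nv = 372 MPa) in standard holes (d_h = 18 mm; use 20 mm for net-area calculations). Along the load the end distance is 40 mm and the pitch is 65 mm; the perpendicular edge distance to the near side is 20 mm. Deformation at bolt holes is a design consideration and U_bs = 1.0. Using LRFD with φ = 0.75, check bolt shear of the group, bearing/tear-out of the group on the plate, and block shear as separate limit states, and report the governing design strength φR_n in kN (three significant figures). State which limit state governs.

280 kN (bolt shear governs)

Bolt shear: A_b = π·16²/4 = 201.1 mm²; R_n = 372 × 201.1 × 5 × 1 / 1000 = 374 kN → 0.75 × 374 = 280 kN.
Bearing: edge l_c = 31, r_n = 128 kN; interior l_c = 47, r_n = 132.1 kN; R_n = 128 + 4·132.1 = 656.4 kN → 492 kN.
Block shear: A_gv = 2400, A_nv = 1680, A_nt = 80 mm²; R_n = min(0.6F_uA_nv, 0.6F_yA_gv) + U_bs·F_u·A_nt = 466.4 kN → 350 kN.
Bolt shear governs: 280 kN.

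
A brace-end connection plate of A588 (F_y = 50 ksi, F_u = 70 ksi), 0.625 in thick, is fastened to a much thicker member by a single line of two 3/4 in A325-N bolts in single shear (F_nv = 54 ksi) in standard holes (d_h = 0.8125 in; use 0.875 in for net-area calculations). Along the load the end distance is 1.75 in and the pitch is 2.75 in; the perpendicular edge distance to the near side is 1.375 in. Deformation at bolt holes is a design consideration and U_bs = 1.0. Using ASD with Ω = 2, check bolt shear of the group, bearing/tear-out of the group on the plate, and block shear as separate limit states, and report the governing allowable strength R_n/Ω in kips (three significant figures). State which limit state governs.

Bolt shear: A_b = π·0.75²/4 = 0.4418 in²; R_n = 54 × 0.4418 × 2 × 1 = 47.71 kips → 47.71 / 2 = 23.9 kips.
Bearing: edge l_c = 1.344, r_n = 70.55 kips; interior l_c = 1.938, r_n = 78.75 kips; R_n = 70.55 + 1·78.75 = 149.3 kips → 74.6 kips.
Block shear: A_gv = 2.812, A_nv = 1.992, A_nt = 0.5859 in²; R_n = min(0.6F_uA_nv, 0.6F_yA_gv) + U_bs·F_u·A_nt = 124.7 kips → 62.3 kips.
Bolt shear governs: 23.9 kips.

23.9 kips (bolt shear governs)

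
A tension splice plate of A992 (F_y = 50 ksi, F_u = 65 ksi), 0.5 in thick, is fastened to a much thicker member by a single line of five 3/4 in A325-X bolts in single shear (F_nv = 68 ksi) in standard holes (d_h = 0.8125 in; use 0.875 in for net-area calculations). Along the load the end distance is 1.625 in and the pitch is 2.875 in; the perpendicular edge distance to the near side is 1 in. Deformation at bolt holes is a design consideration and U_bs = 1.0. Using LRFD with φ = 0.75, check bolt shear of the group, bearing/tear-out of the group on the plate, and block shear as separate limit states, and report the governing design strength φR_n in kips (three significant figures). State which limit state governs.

113 kips (bolt shear governs)

Bolt shear: A_b = π·0.75²/4 = 0.4418 in²; R_n = 68 × 0.4418 × 5 × 1 = 150.2 kips → 0.75 × 150.2 = 113 kips.
Bearing: edge l_c = 1.219, r_n = 47.53 kips; interior l_c = 2.062, r_n = 58.5 kips; R_n = 47.53 + 4·58.5 = 281.5 kips → 211 kips.
Block shear: A_gv = 6.562, A_nv = 4.594, A_nt = 0.2812 in²; R_n = min(0.6F_uA_nv, 0.6F_yA_gv) + U_bs·F_u·A_nt = 197.4 kips → 148 kips.
Bolt shear governs: 113 kips.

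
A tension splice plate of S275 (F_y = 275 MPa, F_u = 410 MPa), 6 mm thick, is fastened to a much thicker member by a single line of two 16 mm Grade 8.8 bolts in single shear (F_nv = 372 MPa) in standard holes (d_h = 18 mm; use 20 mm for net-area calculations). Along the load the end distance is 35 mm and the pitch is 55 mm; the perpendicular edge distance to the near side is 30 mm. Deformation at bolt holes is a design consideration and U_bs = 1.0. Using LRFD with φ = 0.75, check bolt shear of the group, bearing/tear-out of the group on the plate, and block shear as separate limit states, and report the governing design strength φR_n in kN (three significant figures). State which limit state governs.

103 kN (block shear governs)

Bolt shear: A_b = π·16²/4 = 201.1 mm²; R_n = 372 × 201.1 × 2 × 1 / 1000 = 149.6 kN → 0.75 × 149.6 = 112 kN.
Bearing: edge l_c = 26, r_n = 76.75 kN; interior l_c = 37, r_n = 94.46 kN; R_n = 76.75 + 1·94.46 = 171.2 kN → 128 kN.
Block shear: A_gv = 540, A_nv = 360, A_nt = 120 mm²; R_n = min(0.6F_uA_nv, 0.6F_yA_gv) + U_bs·F_u·A_nt = 137.8 kN → 103 kN.
Block shear governs: 103 kN.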